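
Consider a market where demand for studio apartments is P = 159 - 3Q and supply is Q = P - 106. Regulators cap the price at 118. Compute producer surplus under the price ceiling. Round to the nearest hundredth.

72.00

Rewriting supply in inverse form: P = 106 + Q.
Free-market equilibrium: 159 - 3Q = 106 + Q gives Q* = 13.25, P* = 119.25.
At P = 118, sellers supply (118 - 106)/1 = 12 while buyers want more, so the quantity traded is 12 at price 118.
PS is the triangle above supply below 118: (1/2)(12)(118 - 106) = 72.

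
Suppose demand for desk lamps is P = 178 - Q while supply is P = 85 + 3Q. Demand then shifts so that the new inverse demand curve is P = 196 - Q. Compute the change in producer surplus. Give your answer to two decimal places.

344.25

Initial equilibrium: Q_0 = 23.25, P_0 = 154.75; CS_0 = (1/2)(23.25)(23.25) = 270.2812, PS_0 = (1/2)(23.25)(69.75) = 810.8438.
New equilibrium: 196 - Q = 85 + 3Q gives Q_1 = 27.75, P_1 = 168.25; CS_1 = 385.0312, PS_1 = 1155.0938.
Change in producer surplus = 1155.0938 - 810.8438 = 344.25.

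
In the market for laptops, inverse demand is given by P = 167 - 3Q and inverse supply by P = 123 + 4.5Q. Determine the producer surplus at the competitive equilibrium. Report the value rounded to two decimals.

Equilibrium: 167 - 3Q = 123 + 4.5Q, so Q* = 5.8667 and P* = 149.4.
The supply curve's price intercept is 123, so PS = (1/2)(Q*)(P* - 123) = (1/2)(5.8667)(26.4) = 77.44.

77.44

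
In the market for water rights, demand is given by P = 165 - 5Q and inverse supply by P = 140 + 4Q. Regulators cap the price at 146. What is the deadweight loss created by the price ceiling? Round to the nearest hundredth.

7.35

Free-market equilibrium: 165 - 5Q = 140 + 4Q gives Q* = 2.7778, P* = 151.1111.
At P = 146, sellers supply (146 - 140)/4 = 1.5 while buyers want more, so the quantity traded is 1.5 at price 146.
The lost-trades triangle has base Q* - 1.5 = 1.2778 and height equal to the gap between the curves at Q = 1.5, which is 157.5 - 146 = 11.5. DWL = (1/2)(1.2778)(11.5) = 7.3472.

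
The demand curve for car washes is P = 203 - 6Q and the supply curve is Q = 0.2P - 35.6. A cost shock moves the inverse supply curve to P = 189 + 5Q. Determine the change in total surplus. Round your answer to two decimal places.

Rewriting supply in inverse form: P = 178 + 5Q.
Initial equilibrium: Q_0 = 2.2727, P_0 = 189.3636; CS_0 = (1/2)(2.2727)(13.6364) = 15.4959, PS_0 = (1/2)(2.2727)(11.3636) = 12.9132.
New equilibrium: 203 - 6Q = 189 + 5Q gives Q_1 = 1.2727, P_1 = 195.3636; CS_1 = 4.8595, PS_1 = 4.0496.
Change in total surplus = (4.8595 + 4.0496) - (15.4959 + 12.9132) = -19.5.

-19.50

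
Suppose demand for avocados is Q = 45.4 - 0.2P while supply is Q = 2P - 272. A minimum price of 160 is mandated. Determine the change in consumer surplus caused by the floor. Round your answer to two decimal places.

Rewriting demand in inverse form: P = 227 - 5Q.
Rewriting supply in inverse form: P = 136 + 0.5Q.
Without the control, 227 - 5Q = 136 + 0.5Q so Q* = 16.5455 and P* = 144.2727.
At P = 160, buyers demand (227 - 160)/5 = 13.4 while sellers would supply more, so the quantity traded is 13.4 at price 160.
CS goes from (1/2)(16.5455)(82.7273) = 684.3802 to 448.9 (computed as (227 - 160)(13.4) - (1/2)(5)(13.4)^2), a change of -235.4802.

-235.48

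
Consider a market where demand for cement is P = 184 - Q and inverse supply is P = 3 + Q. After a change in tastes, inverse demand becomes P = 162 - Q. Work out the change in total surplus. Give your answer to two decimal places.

Initial equilibrium: Q_0 = 90.5, P_0 = 93.5; CS_0 = (1/2)(90.5)(90.5) = 4095.125, PS_0 = (1/2)(90.5)(90.5) = 4095.125.
New equilibrium: 162 - Q = 3 + Q gives Q_1 = 79.5, P_1 = 82.5; CS_1 = 3160.125, PS_1 = 3160.125.
Change in total surplus = (3160.125 + 3160.125) - (4095.125 + 4095.125) = -1870.

-1870.00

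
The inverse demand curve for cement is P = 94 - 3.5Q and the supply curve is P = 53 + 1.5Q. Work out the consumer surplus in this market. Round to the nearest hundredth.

117.67

Setting demand equal to supply, 41 = 5Q, so Q* = 8.2 and P* = 65.3.
Consumer surplus is the triangle under demand above P*: (1/2)(8.2)(94 - 65.3) = (1/2)(8.2)(28.7) = 117.67.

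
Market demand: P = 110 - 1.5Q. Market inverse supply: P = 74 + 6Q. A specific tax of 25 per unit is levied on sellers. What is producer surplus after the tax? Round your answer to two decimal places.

6.45

Pre-tax equilibrium: 110 - 1.5Q = 74 + 6Q gives Q* = 4.8, P* = 102.8.
A tax on sellers shifts supply up by 25: 110 - 1.5Q = 74 + 6Q + 25, so Q_t = 1.4667. Buyers pay P_b = 107.8; sellers receive P_s = P_b - 25 = 82.8.
PS = (1/2)(Q_t)(P_s - 74) = (1/2)(1.4667)(8.8) = 6.4533.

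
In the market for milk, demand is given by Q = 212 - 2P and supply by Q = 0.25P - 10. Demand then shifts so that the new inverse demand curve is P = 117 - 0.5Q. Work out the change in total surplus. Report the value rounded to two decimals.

Rewriting demand in inverse form: P = 106 - 0.5Q.
Rewriting supply in inverse form: P = 40 + 4Q.
Initial equilibrium: Q_0 = 14.6667, P_0 = 98.6667; CS_0 = (1/2)(14.6667)(7.3333) = 53.7778, PS_0 = (1/2)(14.6667)(58.6667) = 430.2222.
New equilibrium: 117 - 0.5Q = 40 + 4Q gives Q_1 = 17.1111, P_1 = 108.4444; CS_1 = 73.1975, PS_1 = 585.5802.
Change in total surplus = (73.1975 + 585.5802) - (53.7778 + 430.2222) = 174.7778.

174.78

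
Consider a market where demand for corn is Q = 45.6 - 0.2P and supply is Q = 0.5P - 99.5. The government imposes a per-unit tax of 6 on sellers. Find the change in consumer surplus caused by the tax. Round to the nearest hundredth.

Rewriting demand in inverse form: P = 228 - 5Q.
Rewriting supply in inverse form: P = 199 + 2Q.
Pre-tax equilibrium: 228 - 5Q = 199 + 2Q gives Q* = 4.1429, P* = 207.2857.
A tax on sellers shifts supply up by 6: 228 - 5Q = 199 + 2Q + 6, so Q_t = 3.2857. Buyers pay P_b = 211.5714; sellers receive P_s = P_b - 6 = 205.5714.
Consumers lose the trapezoid between P* and P_b out to Q_t plus the triangle from Q_t to Q*: change in CS = 26.9898 - 42.9082 = -15.9184.

-15.92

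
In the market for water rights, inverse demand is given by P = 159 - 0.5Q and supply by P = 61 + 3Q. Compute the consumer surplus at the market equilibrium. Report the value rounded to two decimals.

196.00

Set 159 - 0.5Q = 61 + 3Q, which gives 98 = 3.5Q, so Q* = 28 and P* = 159 - 0.5(28) = 145.
The demand choke price is 159, so CS = (1/2)(Q*)(159 - P*) = (1/2)(28)(14) = 196.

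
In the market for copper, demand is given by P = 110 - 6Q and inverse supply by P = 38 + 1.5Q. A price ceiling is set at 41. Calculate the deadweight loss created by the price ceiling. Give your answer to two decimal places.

216.60

Without the control, 110 - 6Q = 38 + 1.5Q so Q* = 9.6 and P* = 52.4.
At P = 41, sellers supply (41 - 38)/1.5 = 2 while buyers want more, so the quantity traded is 2 at price 41.
At Q = 2 the demand price is 98 and the supply price is 41. Deadweight loss is the triangle between the curves from 2 to 9.6: (1/2)(98 - 41)(9.6 - 2) = 216.6.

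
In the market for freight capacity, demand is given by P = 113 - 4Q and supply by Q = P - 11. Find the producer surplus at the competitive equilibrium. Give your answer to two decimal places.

Rewriting supply in inverse form: P = 11 + Q.
Equilibrium: 113 - 4Q = 11 + Q, so Q* = 20.4 and P* = 31.4.
PS is the area between P* and the supply curve from 0 to Q*: (1/2)(20.4)(20.4) = 208.08.

208.08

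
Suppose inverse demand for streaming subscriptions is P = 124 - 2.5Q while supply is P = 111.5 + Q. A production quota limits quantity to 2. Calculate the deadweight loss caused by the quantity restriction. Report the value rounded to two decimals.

Without the quota, 124 - 2.5Q = 111.5 + Q gives Q* = 3.5714.
At Q = 2 the demand price is 124 - 2.5(2) = 119 and the supply price is 111.5 + (2) = 113.5.
DWL = (1/2)(gap between curves at 2) x (Q* - 2) = (1/2)(5.5)(1.5714) = 4.3214.

4.32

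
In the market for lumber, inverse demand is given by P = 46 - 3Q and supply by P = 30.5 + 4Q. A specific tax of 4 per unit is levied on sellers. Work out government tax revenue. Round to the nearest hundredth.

Pre-tax equilibrium: 46 - 3Q = 30.5 + 4Q gives Q* = 2.2143, P* = 39.3571.
With the tax, sellers need 4 more per unit: 46 - 3Q = 30.5 + 4Q + 4, so Q_t = 1.6429. Buyers pay P_b = 41.0714; sellers receive P_s = P_b - 4 = 37.0714.
Tax revenue = t x Q_t = 4 x 1.6429 = 6.5714.

6.57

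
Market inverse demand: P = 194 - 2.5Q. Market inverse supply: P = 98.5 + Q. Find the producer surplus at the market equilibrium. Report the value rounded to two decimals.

372.26

Set 194 - 2.5Q = 98.5 + Q, which gives 95.5 = 3.5Q, so Q* = 27.2857 and P* = 194 - 2.5(27.2857) = 125.7857.
The supply curve's price intercept is 98.5, so PS = (1/2)(Q*)(P* - 98.5) = (1/2)(27.2857)(27.2857) = 372.2551.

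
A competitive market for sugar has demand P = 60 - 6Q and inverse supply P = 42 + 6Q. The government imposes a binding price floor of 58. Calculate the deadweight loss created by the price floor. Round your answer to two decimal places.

Free-market equilibrium: 60 - 6Q = 42 + 6Q gives Q* = 1.5, P* = 51.
At the floor price 58, quantity demanded is (60 - 58)/6 = 0.3333; demand is the short side, so Q = 0.3333 trades at P = 58.
The lost-trades triangle has base Q* - 0.3333 = 1.1667 and height equal to the gap between the curves at Q = 0.3333, which is 58 - 44 = 14. DWL = (1/2)(1.1667)(14) = 8.1667.

8.17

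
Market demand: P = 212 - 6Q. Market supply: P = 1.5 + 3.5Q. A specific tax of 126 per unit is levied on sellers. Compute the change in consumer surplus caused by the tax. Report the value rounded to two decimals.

Pre-tax equilibrium: 212 - 6Q = 1.5 + 3.5Q gives Q* = 22.1579, P* = 79.0526.
A tax on sellers shifts supply up by 126: 212 - 6Q = 1.5 + 3.5Q + 126, so Q_t = 8.8947. Buyers pay P_b = 158.6316; sellers receive P_s = P_b - 126 = 32.6316.
Consumers lose the trapezoid between P* and P_b out to Q_t plus the triangle from Q_t to Q*: change in CS = 237.349 - 1472.9169 = -1235.5679.

-1235.57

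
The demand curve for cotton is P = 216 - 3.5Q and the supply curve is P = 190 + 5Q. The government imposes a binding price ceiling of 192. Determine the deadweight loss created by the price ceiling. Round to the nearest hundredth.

Free-market equilibrium: 216 - 3.5Q = 190 + 5Q gives Q* = 3.0588, P* = 205.2941.
At the ceiling price 192, quantity supplied is (192 - 190)/5 = 0.4; supply is the short side, so Q = 0.4 trades at P = 192.
At Q = 0.4 the demand price is 214.6 and the supply price is 192. Deadweight loss is the triangle between the curves from 0.4 to 3.0588: (1/2)(214.6 - 192)(3.0588 - 0.4) = 30.0447.

30.04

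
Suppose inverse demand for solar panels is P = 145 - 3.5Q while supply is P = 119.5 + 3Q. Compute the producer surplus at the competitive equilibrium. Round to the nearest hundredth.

23.09

Setting demand equal to supply, 25.5 = 6.5Q, so Q* = 3.9231 and P* = 131.2692.
The supply curve's price intercept is 119.5, so PS = (1/2)(Q*)(P* - 119.5) = (1/2)(3.9231)(11.7692) = 23.0858.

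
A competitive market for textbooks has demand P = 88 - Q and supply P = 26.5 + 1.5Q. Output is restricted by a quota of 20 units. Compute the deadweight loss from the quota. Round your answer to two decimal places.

26.45

Unrestricted equilibrium: Q* = (88 - 26.5)/(1 + 1.5) = 24.6.
At Q = 20 the demand price is 88 - (20) = 68 and the supply price is 26.5 + 1.5(20) = 56.5.
DWL = (1/2)(gap between curves at 20) x (Q* - 20) = (1/2)(11.5)(4.6) = 26.45.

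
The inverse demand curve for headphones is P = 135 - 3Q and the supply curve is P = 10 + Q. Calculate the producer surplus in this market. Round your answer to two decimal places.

Setting demand equal to supply, 125 = 4Q, so Q* = 31.25 and P* = 41.25.
PS is the area between P* and the supply curve from 0 to Q*: (1/2)(31.25)(31.25) = 488.2812.

488.28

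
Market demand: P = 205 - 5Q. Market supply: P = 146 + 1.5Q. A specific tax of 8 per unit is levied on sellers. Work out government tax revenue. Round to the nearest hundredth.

62.77

Without the tax, 205 - 5Q = 146 + 1.5Q so Q* = 9.0769 and P* = 159.6154.
With the tax, sellers need 8 more per unit: 205 - 5Q = 146 + 1.5Q + 8, so Q_t = 7.8462. Buyers pay P_b = 165.7692; sellers receive P_s = P_b - 8 = 157.7692.
Revenue is the tax times quantity traded: 8 x 7.8462 = 62.7692.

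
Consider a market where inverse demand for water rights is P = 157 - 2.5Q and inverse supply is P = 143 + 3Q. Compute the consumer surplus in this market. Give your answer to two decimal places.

8.10

Setting demand equal to supply, 14 = 5.5Q, so Q* = 2.5455 and P* = 150.6364.
Consumer surplus is the triangle under demand above P*: (1/2)(2.5455)(157 - 150.6364) = (1/2)(2.5455)(6.3636) = 8.0992.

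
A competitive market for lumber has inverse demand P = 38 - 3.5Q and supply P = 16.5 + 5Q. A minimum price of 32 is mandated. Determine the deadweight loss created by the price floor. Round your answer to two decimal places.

Without the control, 38 - 3.5Q = 16.5 + 5Q so Q* = 2.5294 and P* = 29.1471.
At the floor price 32, quantity demanded is (38 - 32)/3.5 = 1.7143; demand is the short side, so Q = 1.7143 trades at P = 32.
The lost-trades triangle has base Q* - 1.7143 = 0.8151 and height equal to the gap between the curves at Q = 1.7143, which is 32 - 25.0714 = 6.9286. DWL = (1/2)(0.8151)(6.9286) = 2.8238.

2.82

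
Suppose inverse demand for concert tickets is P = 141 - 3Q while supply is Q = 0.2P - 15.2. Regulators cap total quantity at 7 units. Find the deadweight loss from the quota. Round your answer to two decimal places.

Rewriting supply in inverse form: P = 76 + 5Q.
Without the quota, 141 - 3Q = 76 + 5Q gives Q* = 8.125.
At Q = 7 the demand price is 141 - 3(7) = 120 and the supply price is 76 + 5(7) = 111.
DWL = (1/2)(gap between curves at 7) x (Q* - 7) = (1/2)(9)(1.125) = 5.0625.

5.06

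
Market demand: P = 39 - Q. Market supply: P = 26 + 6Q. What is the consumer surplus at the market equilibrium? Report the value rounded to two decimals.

1.72

Set 39 - Q = 26 + 6Q, which gives 13 = 7Q, so Q* = 1.8571 and P* = 39 - (1.8571) = 37.1429.
The demand choke price is 39, so CS = (1/2)(Q*)(39 - P*) = (1/2)(1.8571)(1.8571) = 1.7245.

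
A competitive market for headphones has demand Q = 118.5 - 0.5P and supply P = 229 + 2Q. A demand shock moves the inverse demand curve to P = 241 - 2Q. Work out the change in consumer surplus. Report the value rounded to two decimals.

5.00

Rewriting demand in inverse form: P = 237 - 2Q.
Initial equilibrium: Q_0 = 2, P_0 = 233; CS_0 = (1/2)(2)(4) = 4, PS_0 = (1/2)(2)(4) = 4.
New equilibrium: 241 - 2Q = 229 + 2Q gives Q_1 = 3, P_1 = 235; CS_1 = 9, PS_1 = 9.
Change in consumer surplus = 9 - 4 = 5.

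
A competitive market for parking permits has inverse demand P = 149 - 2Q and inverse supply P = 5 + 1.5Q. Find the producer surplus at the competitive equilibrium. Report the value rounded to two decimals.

1269.55

Setting demand equal to supply, 144 = 3.5Q, so Q* = 41.1429 and P* = 66.7143.
PS is the area between P* and the supply curve from 0 to Q*: (1/2)(41.1429)(61.7143) = 1269.551.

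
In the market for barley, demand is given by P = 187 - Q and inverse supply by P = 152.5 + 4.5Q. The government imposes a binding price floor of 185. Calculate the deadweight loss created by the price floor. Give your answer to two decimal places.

50.20

Free-market equilibrium: 187 - Q = 152.5 + 4.5Q gives Q* = 6.2727, P* = 180.7273.
At the floor price 185, quantity demanded is (187 - 185)/1 = 2; demand is the short side, so Q = 2 trades at P = 185.
The lost-trades triangle has base Q* - 2 = 4.2727 and height equal to the gap between the curves at Q = 2, which is 185 - 161.5 = 23.5. DWL = (1/2)(4.2727)(23.5) = 50.2045.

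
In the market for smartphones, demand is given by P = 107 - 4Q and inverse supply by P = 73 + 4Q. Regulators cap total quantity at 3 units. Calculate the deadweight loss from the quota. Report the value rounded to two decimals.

Unrestricted equilibrium: Q* = (107 - 73)/(4 + 4) = 4.25.
At Q = 3 the demand price is 107 - 4(3) = 95 and the supply price is 73 + 4(3) = 85.
DWL = (1/2)(gap between curves at 3) x (Q* - 3) = (1/2)(10)(1.25) = 6.25.

6.25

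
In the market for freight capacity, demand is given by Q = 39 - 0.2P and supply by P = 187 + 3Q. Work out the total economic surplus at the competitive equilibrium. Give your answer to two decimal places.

Rewriting demand in inverse form: P = 195 - 5Q.
Equilibrium: 195 - 5Q = 187 + 3Q, so Q* = 1 and P* = 190.
CS = (1/2)(1)(5) = 2.5 and PS = (1/2)(1)(3) = 1.5, so total surplus = 4.

4.00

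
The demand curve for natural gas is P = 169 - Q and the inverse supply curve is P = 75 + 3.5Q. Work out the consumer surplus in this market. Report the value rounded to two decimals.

Set 169 - Q = 75 + 3.5Q, which gives 94 = 4.5Q, so Q* = 20.8889 and P* = 169 - (20.8889) = 148.1111.
Consumer surplus is the triangle under demand above P*: (1/2)(20.8889)(169 - 148.1111) = (1/2)(20.8889)(20.8889) = 218.1728.

218.17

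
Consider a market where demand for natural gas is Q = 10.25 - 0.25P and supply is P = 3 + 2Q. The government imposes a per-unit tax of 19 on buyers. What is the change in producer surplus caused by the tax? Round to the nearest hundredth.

Rewriting demand in inverse form: P = 41 - 4Q.
Pre-tax equilibrium: 41 - 4Q = 3 + 2Q gives Q* = 6.3333, P* = 15.6667.
With the tax, buyers' net willingness to pay falls by 19: (41 - 19) - 4Q = 3 + 2Q, so Q_t = 3.1667. Buyers pay P_b = 28.3333; sellers receive P_s = P_b - 19 = 9.3333.
Producers lose the trapezoid between P_s and P* out to Q_t plus the triangle from Q_t to Q*: change in PS = 10.0278 - 40.1111 = -30.0833.

-30.08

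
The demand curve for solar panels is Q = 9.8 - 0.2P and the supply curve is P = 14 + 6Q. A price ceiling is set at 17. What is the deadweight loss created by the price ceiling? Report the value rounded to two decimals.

Rewriting demand in inverse form: P = 49 - 5Q.
Without the control, 49 - 5Q = 14 + 6Q so Q* = 3.1818 and P* = 33.0909.
At the ceiling price 17, quantity supplied is (17 - 14)/6 = 0.5; supply is the short side, so Q = 0.5 trades at P = 17.
The lost-trades triangle has base Q* - 0.5 = 2.6818 and height equal to the gap between the curves at Q = 0.5, which is 46.5 - 17 = 29.5. DWL = (1/2)(2.6818)(29.5) = 39.5568.

39.56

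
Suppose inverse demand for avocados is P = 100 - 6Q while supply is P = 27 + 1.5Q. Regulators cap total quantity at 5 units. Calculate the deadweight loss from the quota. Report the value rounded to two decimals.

Without the quota, 100 - 6Q = 27 + 1.5Q gives Q* = 9.7333.
At Q = 5 the demand price is 100 - 6(5) = 70 and the supply price is 27 + 1.5(5) = 34.5.
Deadweight loss is the triangle between the curves from 5 to 9.7333: (1/2)(70 - 34.5)(9.7333 - 5) = 84.0167.

84.02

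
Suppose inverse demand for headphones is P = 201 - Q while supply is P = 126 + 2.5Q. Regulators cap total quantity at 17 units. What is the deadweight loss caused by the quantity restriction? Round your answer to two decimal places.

Unrestricted equilibrium: Q* = (201 - 126)/(1 + 2.5) = 21.4286.
At Q = 17 the demand price is 201 - (17) = 184 and the supply price is 126 + 2.5(17) = 168.5.
DWL = (1/2)(gap between curves at 17) x (Q* - 17) = (1/2)(15.5)(4.4286) = 34.3214.

34.32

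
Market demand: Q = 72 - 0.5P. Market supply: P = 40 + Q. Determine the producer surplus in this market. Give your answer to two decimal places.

Rewriting demand in inverse form: P = 144 - 2Q.
Setting demand equal to supply, 104 = 3Q, so Q* = 34.6667 and P* = 74.6667.
Producer surplus is the triangle above supply below P*: (1/2)(34.6667)(74.6667 - 40) = (1/2)(34.6667)(34.6667) = 600.8889.

600.89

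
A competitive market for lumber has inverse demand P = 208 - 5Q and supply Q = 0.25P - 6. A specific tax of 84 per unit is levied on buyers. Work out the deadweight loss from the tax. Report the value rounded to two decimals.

392.00

Rewriting supply in inverse form: P = 24 + 4Q.
Pre-tax equilibrium: 208 - 5Q = 24 + 4Q gives Q* = 20.4444, P* = 105.7778.
With the tax, buyers' net willingness to pay falls by 84: (208 - 84) - 5Q = 24 + 4Q, so Q_t = 11.1111. Buyers pay P_b = 152.4444; sellers receive P_s = P_b - 84 = 68.4444.
The welfare triangle lost has base Q* - Q_t = 9.3333 and height t = 84, so DWL = (1/2)(9.3333)(84) = 392.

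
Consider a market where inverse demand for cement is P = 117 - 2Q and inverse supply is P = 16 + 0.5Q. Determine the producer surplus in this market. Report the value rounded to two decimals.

408.04

Equilibrium: 117 - 2Q = 16 + 0.5Q, so Q* = 40.4 and P* = 36.2.
PS is the area between P* and the supply curve from 0 to Q*: (1/2)(40.4)(20.2) = 408.04.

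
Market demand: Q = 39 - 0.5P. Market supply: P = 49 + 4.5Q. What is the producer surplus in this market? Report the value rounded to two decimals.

44.79

Rewriting demand in inverse form: P = 78 - 2Q.
Set 78 - 2Q = 49 + 4.5Q, which gives 29 = 6.5Q, so Q* = 4.4615 and P* = 78 - 2(4.4615) = 69.0769.
Producer surplus is the triangle above supply below P*: (1/2)(4.4615)(69.0769 - 49) = (1/2)(4.4615)(20.0769) = 44.787.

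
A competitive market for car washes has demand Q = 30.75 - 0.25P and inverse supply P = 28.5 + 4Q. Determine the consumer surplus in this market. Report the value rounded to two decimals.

279.07

Rewriting demand in inverse form: P = 123 - 4Q.
Setting demand equal to supply, 94.5 = 8Q, so Q* = 11.8125 and P* = 75.75.
Consumer surplus is the triangle under demand above P*: (1/2)(11.8125)(123 - 75.75) = (1/2)(11.8125)(47.25) = 279.0703.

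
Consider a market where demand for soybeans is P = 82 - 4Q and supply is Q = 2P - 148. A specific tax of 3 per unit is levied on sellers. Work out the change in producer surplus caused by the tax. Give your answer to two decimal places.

Rewriting supply in inverse form: P = 74 + 0.5Q.
Without the tax, 82 - 4Q = 74 + 0.5Q so Q* = 1.7778 and P* = 74.8889.
A tax on sellers shifts supply up by 3: 82 - 4Q = 74 + 0.5Q + 3, so Q_t = 1.1111. Buyers pay P_b = 77.5556; sellers receive P_s = P_b - 3 = 74.5556.
PS falls from (1/2)(1.7778)(0.8889) = 0.7901 to (1/2)(1.1111)(0.5556) = 0.3086, a change of -0.4815.

-0.48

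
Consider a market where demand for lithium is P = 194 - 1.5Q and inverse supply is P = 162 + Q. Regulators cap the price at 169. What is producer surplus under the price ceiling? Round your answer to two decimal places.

24.50

Without the control, 194 - 1.5Q = 162 + Q so Q* = 12.8 and P* = 174.8.
At P = 169, sellers supply (169 - 162)/1 = 7 while buyers want more, so the quantity traded is 7 at price 169.
PS is the triangle above supply below 169: (1/2)(7)(169 - 162) = 24.5.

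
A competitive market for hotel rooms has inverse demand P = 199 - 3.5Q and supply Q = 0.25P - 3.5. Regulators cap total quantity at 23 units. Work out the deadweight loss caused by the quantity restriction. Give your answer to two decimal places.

10.42

Rewriting supply in inverse form: P = 14 + 4Q.
Unrestricted equilibrium: Q* = (199 - 14)/(3.5 + 4) = 24.6667.
At Q = 23 the demand price is 199 - 3.5(23) = 118.5 and the supply price is 14 + 4(23) = 106.
DWL = (1/2)(gap between curves at 23) x (Q* - 23) = (1/2)(12.5)(1.6667) = 10.4167.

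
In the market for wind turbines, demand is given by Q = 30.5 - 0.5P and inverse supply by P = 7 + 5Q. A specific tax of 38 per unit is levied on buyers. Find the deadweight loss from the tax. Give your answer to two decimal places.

Rewriting demand in inverse form: P = 61 - 2Q.
Pre-tax equilibrium: 61 - 2Q = 7 + 5Q gives Q* = 7.7143, P* = 45.5714.
With the tax, buyers' net willingness to pay falls by 38: (61 - 38) - 2Q = 7 + 5Q, so Q_t = 2.2857. Buyers pay P_b = 56.4286; sellers receive P_s = P_b - 38 = 18.4286.
Deadweight loss is the triangle between the curves from Q_t to Q*: (1/2)(7.7143 - 2.2857)(38) = 103.1429.

103.14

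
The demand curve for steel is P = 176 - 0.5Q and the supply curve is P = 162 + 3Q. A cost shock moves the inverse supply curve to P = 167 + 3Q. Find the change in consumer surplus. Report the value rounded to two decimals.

-2.35

Initial equilibrium: Q_0 = 4, P_0 = 174; CS_0 = (1/2)(4)(2) = 4, PS_0 = (1/2)(4)(12) = 24.
New equilibrium: 176 - 0.5Q = 167 + 3Q gives Q_1 = 2.5714, P_1 = 174.7143; CS_1 = 1.6531, PS_1 = 9.9184.
Change in consumer surplus = 1.6531 - 4 = -2.3469.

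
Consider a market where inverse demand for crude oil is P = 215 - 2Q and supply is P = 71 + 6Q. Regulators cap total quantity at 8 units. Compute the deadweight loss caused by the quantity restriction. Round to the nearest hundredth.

Without the quota, 215 - 2Q = 71 + 6Q gives Q* = 18.
At Q = 8 the demand price is 215 - 2(8) = 199 and the supply price is 71 + 6(8) = 119.
DWL = (1/2)(gap between curves at 8) x (Q* - 8) = (1/2)(80)(10) = 400.

400.00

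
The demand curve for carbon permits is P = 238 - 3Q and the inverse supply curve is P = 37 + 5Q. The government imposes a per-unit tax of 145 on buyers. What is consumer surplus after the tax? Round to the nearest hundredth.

73.50

Pre-tax equilibrium: 238 - 3Q = 37 + 5Q gives Q* = 25.125, P* = 162.625.
With the tax, buyers' net willingness to pay falls by 145: (238 - 145) - 3Q = 37 + 5Q, so Q_t = 7. Buyers pay P_b = 217; sellers receive P_s = P_b - 145 = 72.
Consumer surplus is the triangle under demand above P_b: (1/2)(7)(238 - 217) = 73.5.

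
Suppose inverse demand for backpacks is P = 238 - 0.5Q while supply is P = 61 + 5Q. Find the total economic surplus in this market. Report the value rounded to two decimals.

2848.09

Set 238 - 0.5Q = 61 + 5Q, which gives 177 = 5.5Q, so Q* = 32.1818 and P* = 238 - 0.5(32.1818) = 221.9091.
CS = (1/2)(32.1818)(16.0909) = 258.9174 and PS = (1/2)(32.1818)(160.9091) = 2589.1736, so total surplus = 2848.0909.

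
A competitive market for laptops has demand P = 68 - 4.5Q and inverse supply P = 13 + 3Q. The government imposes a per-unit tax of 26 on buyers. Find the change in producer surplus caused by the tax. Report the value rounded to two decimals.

Pre-tax equilibrium: 68 - 4.5Q = 13 + 3Q gives Q* = 7.3333, P* = 35.
With the tax, buyers' net willingness to pay falls by 26: (68 - 26) - 4.5Q = 13 + 3Q, so Q_t = 3.8667. Buyers pay P_b = 50.6; sellers receive P_s = P_b - 26 = 24.6.
PS falls from (1/2)(7.3333)(22) = 80.6667 to (1/2)(3.8667)(11.6) = 22.4267, a change of -58.24.

-58.24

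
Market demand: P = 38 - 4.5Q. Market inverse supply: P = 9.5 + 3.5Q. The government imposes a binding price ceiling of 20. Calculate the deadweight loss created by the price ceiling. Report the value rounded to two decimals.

1.27

Without the control, 38 - 4.5Q = 9.5 + 3.5Q so Q* = 3.5625 and P* = 21.9688.
At the ceiling price 20, quantity supplied is (20 - 9.5)/3.5 = 3; supply is the short side, so Q = 3 trades at P = 20.
The lost-trades triangle has base Q* - 3 = 0.5625 and height equal to the gap between the curves at Q = 3, which is 24.5 - 20 = 4.5. DWL = (1/2)(0.5625)(4.5) = 1.2656.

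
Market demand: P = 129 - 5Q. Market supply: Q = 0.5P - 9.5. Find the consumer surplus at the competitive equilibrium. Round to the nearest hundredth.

617.35

Rewriting supply in inverse form: P = 19 + 2Q.
Equilibrium: 129 - 5Q = 19 + 2Q, so Q* = 15.7143 and P* = 50.4286.
CS is the area between the demand curve and P* from 0 to Q*: (1/2)(15.7143)(78.5714) = 617.3469.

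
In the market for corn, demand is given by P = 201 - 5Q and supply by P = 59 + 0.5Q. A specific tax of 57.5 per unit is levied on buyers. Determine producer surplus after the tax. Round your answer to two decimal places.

Without the tax, 201 - 5Q = 59 + 0.5Q so Q* = 25.8182 and P* = 71.9091.
With the tax, buyers' net willingness to pay falls by 57.5: (201 - 57.5) - 5Q = 59 + 0.5Q, so Q_t = 15.3636. Buyers pay P_b = 124.1818; sellers receive P_s = P_b - 57.5 = 66.6818.
PS = (1/2)(Q_t)(P_s - 59) = (1/2)(15.3636)(7.6818) = 59.0103.

59.01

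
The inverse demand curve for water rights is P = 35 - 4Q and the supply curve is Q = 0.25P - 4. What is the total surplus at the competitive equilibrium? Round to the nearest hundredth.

22.56

Rewriting supply in inverse form: P = 16 + 4Q.
Set 35 - 4Q = 16 + 4Q, which gives 19 = 8Q, so Q* = 2.375 and P* = 35 - 4(2.375) = 25.5.
CS = (1/2)(2.375)(9.5) = 11.2812 and PS = (1/2)(2.375)(9.5) = 11.2812, so total surplus = 22.5625.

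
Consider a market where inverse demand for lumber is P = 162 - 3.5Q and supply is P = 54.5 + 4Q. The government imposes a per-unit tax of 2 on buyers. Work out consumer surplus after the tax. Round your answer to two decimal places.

Pre-tax equilibrium: 162 - 3.5Q = 54.5 + 4Q gives Q* = 14.3333, P* = 111.8333.
With the tax, buyers' net willingness to pay falls by 2: (162 - 2) - 3.5Q = 54.5 + 4Q, so Q_t = 14.0667. Buyers pay P_b = 112.7667; sellers receive P_s = P_b - 2 = 110.7667.
CS = (1/2)(Q_t)(162 - P_b) = (1/2)(14.0667)(49.2333) = 346.2744.

346.27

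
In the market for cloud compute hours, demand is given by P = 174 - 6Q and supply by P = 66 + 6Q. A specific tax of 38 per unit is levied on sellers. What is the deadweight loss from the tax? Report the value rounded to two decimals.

Without the tax, 174 - 6Q = 66 + 6Q so Q* = 9 and P* = 120.
With the tax, sellers need 38 more per unit: 174 - 6Q = 66 + 6Q + 38, so Q_t = 5.8333. Buyers pay P_b = 139; sellers receive P_s = P_b - 38 = 101.
The welfare triangle lost has base Q* - Q_t = 3.1667 and height t = 38, so DWL = (1/2)(3.1667)(38) = 60.1667.

60.17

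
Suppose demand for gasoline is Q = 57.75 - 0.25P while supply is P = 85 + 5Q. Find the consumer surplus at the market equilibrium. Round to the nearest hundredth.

526.32

Rewriting demand in inverse form: P = 231 - 4Q.
Setting demand equal to supply, 146 = 9Q, so Q* = 16.2222 and P* = 166.1111.
The demand choke price is 231, so CS = (1/2)(Q*)(231 - P*) = (1/2)(16.2222)(64.8889) = 526.321.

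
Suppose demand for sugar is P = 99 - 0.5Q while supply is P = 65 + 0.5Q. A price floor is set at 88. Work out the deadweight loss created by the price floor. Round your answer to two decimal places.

72.00

Free-market equilibrium: 99 - 0.5Q = 65 + 0.5Q gives Q* = 34, P* = 82.
At the floor price 88, quantity demanded is (99 - 88)/0.5 = 22; demand is the short side, so Q = 22 trades at P = 88.
At Q = 22 the demand price is 88 and the supply price is 76. Deadweight loss is the triangle between the curves from 22 to 34: (1/2)(88 - 76)(34 - 22) = 72.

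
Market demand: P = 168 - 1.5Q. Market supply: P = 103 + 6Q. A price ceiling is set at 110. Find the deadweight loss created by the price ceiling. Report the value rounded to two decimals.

Free-market equilibrium: 168 - 1.5Q = 103 + 6Q gives Q* = 8.6667, P* = 155.
At the ceiling price 110, quantity supplied is (110 - 103)/6 = 1.1667; supply is the short side, so Q = 1.1667 trades at P = 110.
The lost-trades triangle has base Q* - 1.1667 = 7.5 and height equal to the gap between the curves at Q = 1.1667, which is 166.25 - 110 = 56.25. DWL = (1/2)(7.5)(56.25) = 210.9375.

210.94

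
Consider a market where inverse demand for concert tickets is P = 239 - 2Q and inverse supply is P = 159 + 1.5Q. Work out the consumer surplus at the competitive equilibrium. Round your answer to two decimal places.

Equilibrium: 239 - 2Q = 159 + 1.5Q, so Q* = 22.8571 and P* = 193.2857.
Consumer surplus is the triangle under demand above P*: (1/2)(22.8571)(239 - 193.2857) = (1/2)(22.8571)(45.7143) = 522.449.

522.45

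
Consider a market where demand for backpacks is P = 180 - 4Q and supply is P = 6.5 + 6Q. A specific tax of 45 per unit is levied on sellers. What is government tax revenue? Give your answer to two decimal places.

Pre-tax equilibrium: 180 - 4Q = 6.5 + 6Q gives Q* = 17.35, P* = 110.6.
With the tax, sellers need 45 more per unit: 180 - 4Q = 6.5 + 6Q + 45, so Q_t = 12.85. Buyers pay P_b = 128.6; sellers receive P_s = P_b - 45 = 83.6.
Revenue is the tax times quantity traded: 45 x 12.85 = 578.25.

578.25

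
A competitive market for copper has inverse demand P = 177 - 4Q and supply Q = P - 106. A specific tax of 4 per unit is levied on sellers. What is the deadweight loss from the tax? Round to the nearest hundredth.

Rewriting supply in inverse form: P = 106 + Q.
Pre-tax equilibrium: 177 - 4Q = 106 + Q gives Q* = 14.2, P* = 120.2.
A tax on sellers shifts supply up by 4: 177 - 4Q = 106 + Q + 4, so Q_t = 13.4. Buyers pay P_b = 123.4; sellers receive P_s = P_b - 4 = 119.4.
The welfare triangle lost has base Q* - Q_t = 0.8 and height t = 4, so DWL = (1/2)(0.8)(4) = 1.6.

1.60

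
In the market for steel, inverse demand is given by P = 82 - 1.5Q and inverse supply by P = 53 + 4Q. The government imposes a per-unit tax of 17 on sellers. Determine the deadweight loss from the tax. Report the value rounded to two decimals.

26.27

Without the tax, 82 - 1.5Q = 53 + 4Q so Q* = 5.2727 and P* = 74.0909.
A tax on sellers shifts supply up by 17: 82 - 1.5Q = 53 + 4Q + 17, so Q_t = 2.1818. Buyers pay P_b = 78.7273; sellers receive P_s = P_b - 17 = 61.7273.
The welfare triangle lost has base Q* - Q_t = 3.0909 and height t = 17, so DWL = (1/2)(3.0909)(17) = 26.2727.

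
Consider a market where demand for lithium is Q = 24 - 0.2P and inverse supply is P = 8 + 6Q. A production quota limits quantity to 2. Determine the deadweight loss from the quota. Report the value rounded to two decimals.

Rewriting demand in inverse form: P = 120 - 5Q.
Without the quota, 120 - 5Q = 8 + 6Q gives Q* = 10.1818.
At Q = 2 the demand price is 120 - 5(2) = 110 and the supply price is 8 + 6(2) = 20.
Deadweight loss is the triangle between the curves from 2 to 10.1818: (1/2)(110 - 20)(10.1818 - 2) = 368.1818.

368.18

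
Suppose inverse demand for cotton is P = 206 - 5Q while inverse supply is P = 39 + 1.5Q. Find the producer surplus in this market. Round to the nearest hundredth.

Set 206 - 5Q = 39 + 1.5Q, which gives 167 = 6.5Q, so Q* = 25.6923 and P* = 206 - 5(25.6923) = 77.5385.
PS is the area between P* and the supply curve from 0 to Q*: (1/2)(25.6923)(38.5385) = 495.071.

495.07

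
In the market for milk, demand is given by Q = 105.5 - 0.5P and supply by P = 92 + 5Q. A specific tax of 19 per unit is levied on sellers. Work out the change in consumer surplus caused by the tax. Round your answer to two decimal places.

Rewriting demand in inverse form: P = 211 - 2Q.
Pre-tax equilibrium: 211 - 2Q = 92 + 5Q gives Q* = 17, P* = 177.
A tax on sellers shifts supply up by 19: 211 - 2Q = 92 + 5Q + 19, so Q_t = 14.2857. Buyers pay P_b = 182.4286; sellers receive P_s = P_b - 19 = 163.4286.
CS falls from (1/2)(17)(34) = 289 to (1/2)(14.2857)(28.5714) = 204.0816, a change of -84.9184.

-84.92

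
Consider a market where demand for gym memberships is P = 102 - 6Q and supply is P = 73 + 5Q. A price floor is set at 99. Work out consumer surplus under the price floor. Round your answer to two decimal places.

Free-market equilibrium: 102 - 6Q = 73 + 5Q gives Q* = 2.6364, P* = 86.1818.
At the floor price 99, quantity demanded is (102 - 99)/6 = 0.5; demand is the short side, so Q = 0.5 trades at P = 99.
CS is the triangle under demand above 99: (1/2)(0.5)(102 - 99) = 0.75.

0.75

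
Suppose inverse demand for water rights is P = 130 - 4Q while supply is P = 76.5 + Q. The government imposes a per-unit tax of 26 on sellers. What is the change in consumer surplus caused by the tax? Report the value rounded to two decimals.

-168.48

Without the tax, 130 - 4Q = 76.5 + Q so Q* = 10.7 and P* = 87.2.
A tax on sellers shifts supply up by 26: 130 - 4Q = 76.5 + Q + 26, so Q_t = 5.5. Buyers pay P_b = 108; sellers receive P_s = P_b - 26 = 82.
Consumers lose the trapezoid between P* and P_b out to Q_t plus the triangle from Q_t to Q*: change in CS = 60.5 - 228.98 = -168.48.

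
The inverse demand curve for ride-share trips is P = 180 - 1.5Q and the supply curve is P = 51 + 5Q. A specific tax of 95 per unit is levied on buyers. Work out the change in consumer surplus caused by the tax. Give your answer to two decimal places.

Pre-tax equilibrium: 180 - 1.5Q = 51 + 5Q gives Q* = 19.8462, P* = 150.2308.
With the tax, buyers' net willingness to pay falls by 95: (180 - 95) - 1.5Q = 51 + 5Q, so Q_t = 5.2308. Buyers pay P_b = 172.1538; sellers receive P_s = P_b - 95 = 77.1538.
CS falls from (1/2)(19.8462)(29.7692) = 295.4024 to (1/2)(5.2308)(7.8462) = 20.5207, a change of -274.8817.

-274.88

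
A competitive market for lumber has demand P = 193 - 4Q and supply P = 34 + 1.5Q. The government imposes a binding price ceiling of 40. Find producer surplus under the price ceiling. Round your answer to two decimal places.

Without the control, 193 - 4Q = 34 + 1.5Q so Q* = 28.9091 and P* = 77.3636.
At the ceiling price 40, quantity supplied is (40 - 34)/1.5 = 4; supply is the short side, so Q = 4 trades at P = 40.
PS is the triangle above supply below 40: (1/2)(4)(40 - 34) = 12.

12.00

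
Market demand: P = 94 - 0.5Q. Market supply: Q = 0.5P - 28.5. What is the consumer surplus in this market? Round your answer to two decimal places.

54.76

Rewriting supply in inverse form: P = 57 + 2Q.
Setting demand equal to supply, 37 = 2.5Q, so Q* = 14.8 and P* = 86.6.
CS is the area between the demand curve and P* from 0 to Q*: (1/2)(14.8)(7.4) = 54.76.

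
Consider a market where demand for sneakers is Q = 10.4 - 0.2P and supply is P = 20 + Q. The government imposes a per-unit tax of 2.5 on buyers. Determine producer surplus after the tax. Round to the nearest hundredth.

12.09

Rewriting demand in inverse form: P = 52 - 5Q.
Without the tax, 52 - 5Q = 20 + Q so Q* = 5.3333 and P* = 25.3333.
A tax on buyers shifts demand down by 2.5: (52 - 2.5) - 5Q = 20 + Q, so Q_t = 4.9167. Buyers pay P_b = 27.4167; sellers receive P_s = P_b - 2.5 = 24.9167.
PS = (1/2)(Q_t)(P_s - 20) = (1/2)(4.9167)(4.9167) = 12.0868.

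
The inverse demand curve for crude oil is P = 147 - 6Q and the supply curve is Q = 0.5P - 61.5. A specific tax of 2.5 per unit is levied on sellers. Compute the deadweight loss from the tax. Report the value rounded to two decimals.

0.39

Rewriting supply in inverse form: P = 123 + 2Q.
Pre-tax equilibrium: 147 - 6Q = 123 + 2Q gives Q* = 3, P* = 129.
With the tax, sellers need 2.5 more per unit: 147 - 6Q = 123 + 2Q + 2.5, so Q_t = 2.6875. Buyers pay P_b = 130.875; sellers receive P_s = P_b - 2.5 = 128.375.
The welfare triangle lost has base Q* - Q_t = 0.3125 and height t = 2.5, so DWL = (1/2)(0.3125)(2.5) = 0.3906.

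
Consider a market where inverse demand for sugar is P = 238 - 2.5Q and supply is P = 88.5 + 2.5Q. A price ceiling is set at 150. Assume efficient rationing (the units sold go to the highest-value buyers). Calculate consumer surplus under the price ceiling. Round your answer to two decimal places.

Without the control, 238 - 2.5Q = 88.5 + 2.5Q so Q* = 29.9 and P* = 163.25.
At the ceiling price 150, quantity supplied is (150 - 88.5)/2.5 = 24.6; supply is the short side, so Q = 24.6 trades at P = 150.
The demand price at Q = 24.6 is 176.5. CS is the trapezoid between demand and 150 over [0, 24.6]: (1/2)[(238 - 150) + (176.5 - 150)](24.6) = 1408.35.

1408.35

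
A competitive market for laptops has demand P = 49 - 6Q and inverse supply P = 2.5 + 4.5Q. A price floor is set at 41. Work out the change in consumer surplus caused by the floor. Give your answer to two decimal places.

-53.50

Without the control, 49 - 6Q = 2.5 + 4.5Q so Q* = 4.4286 and P* = 22.4286.
At the floor price 41, quantity demanded is (49 - 41)/6 = 1.3333; demand is the short side, so Q = 1.3333 trades at P = 41.
CS goes from (1/2)(4.4286)(26.5714) = 58.8367 to 5.3333 (computed as (49 - 41)(1.3333) - (1/2)(6)(1.3333)^2), a change of -53.5034.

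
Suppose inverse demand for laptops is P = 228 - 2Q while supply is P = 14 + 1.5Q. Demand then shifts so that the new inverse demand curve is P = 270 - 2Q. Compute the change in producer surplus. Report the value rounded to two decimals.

1208.57

Initial equilibrium: Q_0 = 61.1429, P_0 = 105.7143; CS_0 = (1/2)(61.1429)(122.2857) = 3738.449, PS_0 = (1/2)(61.1429)(91.7143) = 2803.8367.
New equilibrium: 270 - 2Q = 14 + 1.5Q gives Q_1 = 73.1429, P_1 = 123.7143; CS_1 = 5349.8776, PS_1 = 4012.4082.
Change in producer surplus = 4012.4082 - 2803.8367 = 1208.5714.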